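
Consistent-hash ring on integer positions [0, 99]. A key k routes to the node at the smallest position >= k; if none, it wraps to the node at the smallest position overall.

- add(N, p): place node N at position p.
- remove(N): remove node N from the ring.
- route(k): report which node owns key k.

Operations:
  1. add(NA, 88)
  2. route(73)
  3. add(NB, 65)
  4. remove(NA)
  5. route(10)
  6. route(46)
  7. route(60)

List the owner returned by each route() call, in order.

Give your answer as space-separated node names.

Op 1: add NA@88 -> ring=[88:NA]
Op 2: route key 73: smallest pos >= 73 is 88 -> NA
Op 3: add NB@65 -> ring=[65:NB,88:NA]
Op 4: remove NA -> ring=[65:NB]
Op 5: route key 10: smallest pos >= 10 is 65 -> NB
Op 6: route key 46: smallest pos >= 46 is 65 -> NB
Op 7: route key 60: smallest pos >= 60 is 65 -> NB

Answer: NA NB NB NB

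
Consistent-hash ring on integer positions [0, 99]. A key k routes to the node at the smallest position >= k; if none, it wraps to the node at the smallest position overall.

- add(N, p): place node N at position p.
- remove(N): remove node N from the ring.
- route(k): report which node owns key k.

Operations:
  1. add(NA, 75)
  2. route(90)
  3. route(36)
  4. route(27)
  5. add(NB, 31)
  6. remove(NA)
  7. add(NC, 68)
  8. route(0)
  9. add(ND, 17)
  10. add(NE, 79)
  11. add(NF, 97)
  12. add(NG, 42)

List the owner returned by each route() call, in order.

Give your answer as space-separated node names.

Answer: NA NA NA NB

Derivation:
Op 1: add NA@75 -> ring=[75:NA]
Op 2: route key 90: none >= 90, wrap to smallest pos 75 -> NA
Op 3: route key 36: smallest pos >= 36 is 75 -> NA
Op 4: route key 27: smallest pos >= 27 is 75 -> NA
Op 5: add NB@31 -> ring=[31:NB,75:NA]
Op 6: remove NA -> ring=[31:NB]
Op 7: add NC@68 -> ring=[31:NB,68:NC]
Op 8: route key 0: smallest pos >= 0 is 31 -> NB
Op 9: add ND@17 -> ring=[17:ND,31:NB,68:NC]
Op 10: add NE@79 -> ring=[17:ND,31:NB,68:NC,79:NE]
Op 11: add NF@97 -> ring=[17:ND,31:NB,68:NC,79:NE,97:NF]
Op 12: add NG@42 -> ring=[17:ND,31:NB,42:NG,68:NC,79:NE,97:NF]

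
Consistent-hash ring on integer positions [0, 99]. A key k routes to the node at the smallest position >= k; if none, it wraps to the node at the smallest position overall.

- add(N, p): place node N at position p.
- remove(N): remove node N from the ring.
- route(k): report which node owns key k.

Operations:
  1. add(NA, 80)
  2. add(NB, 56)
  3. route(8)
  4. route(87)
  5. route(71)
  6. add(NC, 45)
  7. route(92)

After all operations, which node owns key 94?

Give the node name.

Answer: NC

Derivation:
Op 1: add NA@80 -> ring=[80:NA]
Op 2: add NB@56 -> ring=[56:NB,80:NA]
Op 3: route key 8: smallest pos >= 8 is 56 -> NB
Op 4: route key 87: none >= 87, wrap to smallest pos 56 -> NB
Op 5: route key 71: smallest pos >= 71 is 80 -> NA
Op 6: add NC@45 -> ring=[45:NC,56:NB,80:NA]
Op 7: route key 92: none >= 92, wrap to smallest pos 45 -> NC
Final route key 94: none >= 94, wrap to smallest pos 45 -> NC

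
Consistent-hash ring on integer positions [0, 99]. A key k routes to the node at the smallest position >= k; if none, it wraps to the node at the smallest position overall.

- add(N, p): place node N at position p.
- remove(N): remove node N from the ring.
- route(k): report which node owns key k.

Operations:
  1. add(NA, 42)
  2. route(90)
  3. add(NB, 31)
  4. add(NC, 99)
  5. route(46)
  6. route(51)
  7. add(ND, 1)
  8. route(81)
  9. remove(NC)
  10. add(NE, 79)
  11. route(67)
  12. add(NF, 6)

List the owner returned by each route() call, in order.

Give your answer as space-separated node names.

Answer: NA NC NC NC NE

Derivation:
Op 1: add NA@42 -> ring=[42:NA]
Op 2: route key 90: none >= 90, wrap to smallest pos 42 -> NA
Op 3: add NB@31 -> ring=[31:NB,42:NA]
Op 4: add NC@99 -> ring=[31:NB,42:NA,99:NC]
Op 5: route key 46: smallest pos >= 46 is 99 -> NC
Op 6: route key 51: smallest pos >= 51 is 99 -> NC
Op 7: add ND@1 -> ring=[1:ND,31:NB,42:NA,99:NC]
Op 8: route key 81: smallest pos >= 81 is 99 -> NC
Op 9: remove NC -> ring=[1:ND,31:NB,42:NA]
Op 10: add NE@79 -> ring=[1:ND,31:NB,42:NA,79:NE]
Op 11: route key 67: smallest pos >= 67 is 79 -> NE
Op 12: add NF@6 -> ring=[1:ND,6:NF,31:NB,42:NA,79:NE]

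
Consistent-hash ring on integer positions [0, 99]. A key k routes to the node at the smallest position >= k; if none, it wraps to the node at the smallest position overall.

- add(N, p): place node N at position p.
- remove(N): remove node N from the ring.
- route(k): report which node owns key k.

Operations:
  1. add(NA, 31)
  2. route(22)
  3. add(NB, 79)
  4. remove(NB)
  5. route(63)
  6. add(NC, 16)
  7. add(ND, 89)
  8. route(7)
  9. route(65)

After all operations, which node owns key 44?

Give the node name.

Op 1: add NA@31 -> ring=[31:NA]
Op 2: route key 22: smallest pos >= 22 is 31 -> NA
Op 3: add NB@79 -> ring=[31:NA,79:NB]
Op 4: remove NB -> ring=[31:NA]
Op 5: route key 63: none >= 63, wrap to smallest pos 31 -> NA
Op 6: add NC@16 -> ring=[16:NC,31:NA]
Op 7: add ND@89 -> ring=[16:NC,31:NA,89:ND]
Op 8: route key 7: smallest pos >= 7 is 16 -> NC
Op 9: route key 65: smallest pos >= 65 is 89 -> ND
Final route key 44: smallest pos >= 44 is 89 -> ND

Answer: ND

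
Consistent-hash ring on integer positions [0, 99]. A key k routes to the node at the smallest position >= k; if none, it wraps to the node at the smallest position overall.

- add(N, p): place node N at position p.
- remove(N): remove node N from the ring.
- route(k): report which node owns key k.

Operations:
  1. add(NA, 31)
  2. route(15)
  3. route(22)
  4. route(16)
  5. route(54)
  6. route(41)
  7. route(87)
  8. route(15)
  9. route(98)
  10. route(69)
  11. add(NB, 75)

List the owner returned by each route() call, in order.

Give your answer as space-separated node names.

Op 1: add NA@31 -> ring=[31:NA]
Op 2: route key 15: smallest pos >= 15 is 31 -> NA
Op 3: route key 22: smallest pos >= 22 is 31 -> NA
Op 4: route key 16: smallest pos >= 16 is 31 -> NA
Op 5: route key 54: none >= 54, wrap to smallest pos 31 -> NA
Op 6: route key 41: none >= 41, wrap to smallest pos 31 -> NA
Op 7: route key 87: none >= 87, wrap to smallest pos 31 -> NA
Op 8: route key 15: smallest pos >= 15 is 31 -> NA
Op 9: route key 98: none >= 98, wrap to smallest pos 31 -> NA
Op 10: route key 69: none >= 69, wrap to smallest pos 31 -> NA
Op 11: add NB@75 -> ring=[31:NA,75:NB]

Answer: NA NA NA NA NA NA NA NA NA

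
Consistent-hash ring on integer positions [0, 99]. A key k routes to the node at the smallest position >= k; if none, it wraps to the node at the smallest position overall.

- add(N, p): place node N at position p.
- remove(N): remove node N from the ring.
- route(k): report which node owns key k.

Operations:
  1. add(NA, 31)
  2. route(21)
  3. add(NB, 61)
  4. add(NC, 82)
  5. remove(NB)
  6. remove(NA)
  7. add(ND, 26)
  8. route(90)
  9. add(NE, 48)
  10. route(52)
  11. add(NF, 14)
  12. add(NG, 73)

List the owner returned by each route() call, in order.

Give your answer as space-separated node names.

Op 1: add NA@31 -> ring=[31:NA]
Op 2: route key 21: smallest pos >= 21 is 31 -> NA
Op 3: add NB@61 -> ring=[31:NA,61:NB]
Op 4: add NC@82 -> ring=[31:NA,61:NB,82:NC]
Op 5: remove NB -> ring=[31:NA,82:NC]
Op 6: remove NA -> ring=[82:NC]
Op 7: add ND@26 -> ring=[26:ND,82:NC]
Op 8: route key 90: none >= 90, wrap to smallest pos 26 -> ND
Op 9: add NE@48 -> ring=[26:ND,48:NE,82:NC]
Op 10: route key 52: smallest pos >= 52 is 82 -> NC
Op 11: add NF@14 -> ring=[14:NF,26:ND,48:NE,82:NC]
Op 12: add NG@73 -> ring=[14:NF,26:ND,48:NE,73:NG,82:NC]

Answer: NA ND NC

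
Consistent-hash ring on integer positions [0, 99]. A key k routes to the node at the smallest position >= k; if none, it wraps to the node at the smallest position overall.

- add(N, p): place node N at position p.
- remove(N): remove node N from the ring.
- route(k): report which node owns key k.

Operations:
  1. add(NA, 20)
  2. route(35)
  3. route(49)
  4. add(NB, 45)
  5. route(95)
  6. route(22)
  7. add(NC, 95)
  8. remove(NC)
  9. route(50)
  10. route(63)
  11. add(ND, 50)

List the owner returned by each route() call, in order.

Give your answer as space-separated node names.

Op 1: add NA@20 -> ring=[20:NA]
Op 2: route key 35: none >= 35, wrap to smallest pos 20 -> NA
Op 3: route key 49: none >= 49, wrap to smallest pos 20 -> NA
Op 4: add NB@45 -> ring=[20:NA,45:NB]
Op 5: route key 95: none >= 95, wrap to smallest pos 20 -> NA
Op 6: route key 22: smallest pos >= 22 is 45 -> NB
Op 7: add NC@95 -> ring=[20:NA,45:NB,95:NC]
Op 8: remove NC -> ring=[20:NA,45:NB]
Op 9: route key 50: none >= 50, wrap to smallest pos 20 -> NA
Op 10: route key 63: none >= 63, wrap to smallest pos 20 -> NA
Op 11: add ND@50 -> ring=[20:NA,45:NB,50:ND]

Answer: NA NA NA NB NA NA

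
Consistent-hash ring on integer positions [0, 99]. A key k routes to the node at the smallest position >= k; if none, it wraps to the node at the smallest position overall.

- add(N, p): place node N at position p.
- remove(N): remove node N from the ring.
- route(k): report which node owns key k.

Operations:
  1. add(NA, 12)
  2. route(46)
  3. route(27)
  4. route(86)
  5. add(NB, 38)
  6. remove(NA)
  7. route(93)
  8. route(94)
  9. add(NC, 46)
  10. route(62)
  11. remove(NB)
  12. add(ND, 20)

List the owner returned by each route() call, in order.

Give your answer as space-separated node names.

Answer: NA NA NA NB NB NB

Derivation:
Op 1: add NA@12 -> ring=[12:NA]
Op 2: route key 46: none >= 46, wrap to smallest pos 12 -> NA
Op 3: route key 27: none >= 27, wrap to smallest pos 12 -> NA
Op 4: route key 86: none >= 86, wrap to smallest pos 12 -> NA
Op 5: add NB@38 -> ring=[12:NA,38:NB]
Op 6: remove NA -> ring=[38:NB]
Op 7: route key 93: none >= 93, wrap to smallest pos 38 -> NB
Op 8: route key 94: none >= 94, wrap to smallest pos 38 -> NB
Op 9: add NC@46 -> ring=[38:NB,46:NC]
Op 10: route key 62: none >= 62, wrap to smallest pos 38 -> NB
Op 11: remove NB -> ring=[46:NC]
Op 12: add ND@20 -> ring=[20:ND,46:NC]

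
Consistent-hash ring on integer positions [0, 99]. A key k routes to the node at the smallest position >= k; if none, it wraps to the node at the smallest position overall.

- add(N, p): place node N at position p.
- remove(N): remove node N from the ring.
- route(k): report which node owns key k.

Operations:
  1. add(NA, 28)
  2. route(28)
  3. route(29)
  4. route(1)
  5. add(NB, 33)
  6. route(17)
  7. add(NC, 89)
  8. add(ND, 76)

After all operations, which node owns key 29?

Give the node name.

Answer: NB

Derivation:
Op 1: add NA@28 -> ring=[28:NA]
Op 2: route key 28: smallest pos >= 28 is 28 -> NA
Op 3: route key 29: none >= 29, wrap to smallest pos 28 -> NA
Op 4: route key 1: smallest pos >= 1 is 28 -> NA
Op 5: add NB@33 -> ring=[28:NA,33:NB]
Op 6: route key 17: smallest pos >= 17 is 28 -> NA
Op 7: add NC@89 -> ring=[28:NA,33:NB,89:NC]
Op 8: add ND@76 -> ring=[28:NA,33:NB,76:ND,89:NC]
Final route key 29: smallest pos >= 29 is 33 -> NB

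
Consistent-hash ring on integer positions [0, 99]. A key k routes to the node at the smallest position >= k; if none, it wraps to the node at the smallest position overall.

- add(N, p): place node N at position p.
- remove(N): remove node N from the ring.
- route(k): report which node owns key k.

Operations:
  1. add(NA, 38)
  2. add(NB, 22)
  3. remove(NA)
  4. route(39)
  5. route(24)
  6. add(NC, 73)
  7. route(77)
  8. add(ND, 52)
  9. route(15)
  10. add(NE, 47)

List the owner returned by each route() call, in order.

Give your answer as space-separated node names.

Answer: NB NB NB NB

Derivation:
Op 1: add NA@38 -> ring=[38:NA]
Op 2: add NB@22 -> ring=[22:NB,38:NA]
Op 3: remove NA -> ring=[22:NB]
Op 4: route key 39: none >= 39, wrap to smallest pos 22 -> NB
Op 5: route key 24: none >= 24, wrap to smallest pos 22 -> NB
Op 6: add NC@73 -> ring=[22:NB,73:NC]
Op 7: route key 77: none >= 77, wrap to smallest pos 22 -> NB
Op 8: add ND@52 -> ring=[22:NB,52:ND,73:NC]
Op 9: route key 15: smallest pos >= 15 is 22 -> NB
Op 10: add NE@47 -> ring=[22:NB,47:NE,52:ND,73:NC]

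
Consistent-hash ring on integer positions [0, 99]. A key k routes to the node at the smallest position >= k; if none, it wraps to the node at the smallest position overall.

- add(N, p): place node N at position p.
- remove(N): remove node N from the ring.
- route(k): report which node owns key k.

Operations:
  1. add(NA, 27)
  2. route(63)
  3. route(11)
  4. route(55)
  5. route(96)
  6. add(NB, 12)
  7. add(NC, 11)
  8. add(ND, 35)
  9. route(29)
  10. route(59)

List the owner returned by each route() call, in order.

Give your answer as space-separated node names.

Op 1: add NA@27 -> ring=[27:NA]
Op 2: route key 63: none >= 63, wrap to smallest pos 27 -> NA
Op 3: route key 11: smallest pos >= 11 is 27 -> NA
Op 4: route key 55: none >= 55, wrap to smallest pos 27 -> NA
Op 5: route key 96: none >= 96, wrap to smallest pos 27 -> NA
Op 6: add NB@12 -> ring=[12:NB,27:NA]
Op 7: add NC@11 -> ring=[11:NC,12:NB,27:NA]
Op 8: add ND@35 -> ring=[11:NC,12:NB,27:NA,35:ND]
Op 9: route key 29: smallest pos >= 29 is 35 -> ND
Op 10: route key 59: none >= 59, wrap to smallest pos 11 -> NC

Answer: NA NA NA NA ND NC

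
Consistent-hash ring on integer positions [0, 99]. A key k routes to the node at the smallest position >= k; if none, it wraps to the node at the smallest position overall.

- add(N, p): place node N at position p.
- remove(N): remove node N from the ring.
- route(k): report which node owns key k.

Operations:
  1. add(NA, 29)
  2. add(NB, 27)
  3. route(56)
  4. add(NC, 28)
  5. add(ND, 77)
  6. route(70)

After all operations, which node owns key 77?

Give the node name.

Answer: ND

Derivation:
Op 1: add NA@29 -> ring=[29:NA]
Op 2: add NB@27 -> ring=[27:NB,29:NA]
Op 3: route key 56: none >= 56, wrap to smallest pos 27 -> NB
Op 4: add NC@28 -> ring=[27:NB,28:NC,29:NA]
Op 5: add ND@77 -> ring=[27:NB,28:NC,29:NA,77:ND]
Op 6: route key 70: smallest pos >= 70 is 77 -> ND
Final route key 77: smallest pos >= 77 is 77 -> ND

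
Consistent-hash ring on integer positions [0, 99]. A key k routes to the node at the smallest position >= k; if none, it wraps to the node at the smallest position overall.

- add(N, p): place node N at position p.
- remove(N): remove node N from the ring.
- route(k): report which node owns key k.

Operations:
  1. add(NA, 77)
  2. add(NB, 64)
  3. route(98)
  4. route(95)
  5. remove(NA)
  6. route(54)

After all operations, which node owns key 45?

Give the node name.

Answer: NB

Derivation:
Op 1: add NA@77 -> ring=[77:NA]
Op 2: add NB@64 -> ring=[64:NB,77:NA]
Op 3: route key 98: none >= 98, wrap to smallest pos 64 -> NB
Op 4: route key 95: none >= 95, wrap to smallest pos 64 -> NB
Op 5: remove NA -> ring=[64:NB]
Op 6: route key 54: smallest pos >= 54 is 64 -> NB
Final route key 45: smallest pos >= 45 is 64 -> NB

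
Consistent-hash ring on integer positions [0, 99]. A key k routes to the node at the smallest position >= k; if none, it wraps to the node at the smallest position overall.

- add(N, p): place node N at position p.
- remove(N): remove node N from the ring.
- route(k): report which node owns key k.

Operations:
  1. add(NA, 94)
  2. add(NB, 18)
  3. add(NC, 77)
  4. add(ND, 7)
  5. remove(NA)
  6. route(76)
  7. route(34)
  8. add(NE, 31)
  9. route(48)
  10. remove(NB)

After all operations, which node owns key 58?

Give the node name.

Op 1: add NA@94 -> ring=[94:NA]
Op 2: add NB@18 -> ring=[18:NB,94:NA]
Op 3: add NC@77 -> ring=[18:NB,77:NC,94:NA]
Op 4: add ND@7 -> ring=[7:ND,18:NB,77:NC,94:NA]
Op 5: remove NA -> ring=[7:ND,18:NB,77:NC]
Op 6: route key 76: smallest pos >= 76 is 77 -> NC
Op 7: route key 34: smallest pos >= 34 is 77 -> NC
Op 8: add NE@31 -> ring=[7:ND,18:NB,31:NE,77:NC]
Op 9: route key 48: smallest pos >= 48 is 77 -> NC
Op 10: remove NB -> ring=[7:ND,31:NE,77:NC]
Final route key 58: smallest pos >= 58 is 77 -> NC

Answer: NC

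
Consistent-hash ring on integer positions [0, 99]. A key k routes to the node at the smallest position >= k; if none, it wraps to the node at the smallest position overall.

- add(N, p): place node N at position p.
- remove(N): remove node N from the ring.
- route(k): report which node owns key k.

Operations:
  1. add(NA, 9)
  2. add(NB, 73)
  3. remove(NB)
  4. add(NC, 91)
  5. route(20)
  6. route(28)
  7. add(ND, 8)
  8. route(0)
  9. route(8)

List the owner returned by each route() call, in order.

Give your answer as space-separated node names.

Answer: NC NC ND ND

Derivation:
Op 1: add NA@9 -> ring=[9:NA]
Op 2: add NB@73 -> ring=[9:NA,73:NB]
Op 3: remove NB -> ring=[9:NA]
Op 4: add NC@91 -> ring=[9:NA,91:NC]
Op 5: route key 20: smallest pos >= 20 is 91 -> NC
Op 6: route key 28: smallest pos >= 28 is 91 -> NC
Op 7: add ND@8 -> ring=[8:ND,9:NA,91:NC]
Op 8: route key 0: smallest pos >= 0 is 8 -> ND
Op 9: route key 8: smallest pos >= 8 is 8 -> ND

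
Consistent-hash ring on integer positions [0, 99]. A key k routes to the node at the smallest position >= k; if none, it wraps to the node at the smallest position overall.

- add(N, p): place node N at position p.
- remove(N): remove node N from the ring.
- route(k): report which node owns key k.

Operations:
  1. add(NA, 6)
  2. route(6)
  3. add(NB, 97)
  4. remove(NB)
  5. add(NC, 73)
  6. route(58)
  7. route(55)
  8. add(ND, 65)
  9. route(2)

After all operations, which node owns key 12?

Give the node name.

Op 1: add NA@6 -> ring=[6:NA]
Op 2: route key 6: smallest pos >= 6 is 6 -> NA
Op 3: add NB@97 -> ring=[6:NA,97:NB]
Op 4: remove NB -> ring=[6:NA]
Op 5: add NC@73 -> ring=[6:NA,73:NC]
Op 6: route key 58: smallest pos >= 58 is 73 -> NC
Op 7: route key 55: smallest pos >= 55 is 73 -> NC
Op 8: add ND@65 -> ring=[6:NA,65:ND,73:NC]
Op 9: route key 2: smallest pos >= 2 is 6 -> NA
Final route key 12: smallest pos >= 12 is 65 -> ND

Answer: ND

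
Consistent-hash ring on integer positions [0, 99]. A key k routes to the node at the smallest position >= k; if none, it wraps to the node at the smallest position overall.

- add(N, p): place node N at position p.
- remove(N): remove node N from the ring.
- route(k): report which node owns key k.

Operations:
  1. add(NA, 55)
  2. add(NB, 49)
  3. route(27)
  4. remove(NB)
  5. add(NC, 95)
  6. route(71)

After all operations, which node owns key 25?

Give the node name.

Answer: NA

Derivation:
Op 1: add NA@55 -> ring=[55:NA]
Op 2: add NB@49 -> ring=[49:NB,55:NA]
Op 3: route key 27: smallest pos >= 27 is 49 -> NB
Op 4: remove NB -> ring=[55:NA]
Op 5: add NC@95 -> ring=[55:NA,95:NC]
Op 6: route key 71: smallest pos >= 71 is 95 -> NC
Final route key 25: smallest pos >= 25 is 55 -> NA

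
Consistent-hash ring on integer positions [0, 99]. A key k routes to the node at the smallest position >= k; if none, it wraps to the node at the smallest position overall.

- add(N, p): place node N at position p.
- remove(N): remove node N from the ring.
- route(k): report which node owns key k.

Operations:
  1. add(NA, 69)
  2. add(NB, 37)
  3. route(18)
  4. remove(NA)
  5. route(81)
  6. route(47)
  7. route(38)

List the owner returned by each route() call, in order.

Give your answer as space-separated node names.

Answer: NB NB NB NB

Derivation:
Op 1: add NA@69 -> ring=[69:NA]
Op 2: add NB@37 -> ring=[37:NB,69:NA]
Op 3: route key 18: smallest pos >= 18 is 37 -> NB
Op 4: remove NA -> ring=[37:NB]
Op 5: route key 81: none >= 81, wrap to smallest pos 37 -> NB
Op 6: route key 47: none >= 47, wrap to smallest pos 37 -> NB
Op 7: route key 38: none >= 38, wrap to smallest pos 37 -> NB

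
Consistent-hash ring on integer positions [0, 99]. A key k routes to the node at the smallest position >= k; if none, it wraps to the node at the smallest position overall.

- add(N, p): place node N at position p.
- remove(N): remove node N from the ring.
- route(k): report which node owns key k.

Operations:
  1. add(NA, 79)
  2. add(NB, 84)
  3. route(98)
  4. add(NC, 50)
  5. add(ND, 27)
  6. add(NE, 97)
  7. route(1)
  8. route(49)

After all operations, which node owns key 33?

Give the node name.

Op 1: add NA@79 -> ring=[79:NA]
Op 2: add NB@84 -> ring=[79:NA,84:NB]
Op 3: route key 98: none >= 98, wrap to smallest pos 79 -> NA
Op 4: add NC@50 -> ring=[50:NC,79:NA,84:NB]
Op 5: add ND@27 -> ring=[27:ND,50:NC,79:NA,84:NB]
Op 6: add NE@97 -> ring=[27:ND,50:NC,79:NA,84:NB,97:NE]
Op 7: route key 1: smallest pos >= 1 is 27 -> ND
Op 8: route key 49: smallest pos >= 49 is 50 -> NC
Final route key 33: smallest pos >= 33 is 50 -> NC

Answer: NC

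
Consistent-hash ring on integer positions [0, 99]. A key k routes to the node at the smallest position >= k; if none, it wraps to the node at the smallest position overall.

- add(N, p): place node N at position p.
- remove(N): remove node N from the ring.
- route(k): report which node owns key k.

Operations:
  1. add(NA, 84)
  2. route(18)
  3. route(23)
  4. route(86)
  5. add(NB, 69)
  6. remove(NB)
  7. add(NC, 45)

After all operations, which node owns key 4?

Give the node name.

Op 1: add NA@84 -> ring=[84:NA]
Op 2: route key 18: smallest pos >= 18 is 84 -> NA
Op 3: route key 23: smallest pos >= 23 is 84 -> NA
Op 4: route key 86: none >= 86, wrap to smallest pos 84 -> NA
Op 5: add NB@69 -> ring=[69:NB,84:NA]
Op 6: remove NB -> ring=[84:NA]
Op 7: add NC@45 -> ring=[45:NC,84:NA]
Final route key 4: smallest pos >= 4 is 45 -> NC

Answer: NC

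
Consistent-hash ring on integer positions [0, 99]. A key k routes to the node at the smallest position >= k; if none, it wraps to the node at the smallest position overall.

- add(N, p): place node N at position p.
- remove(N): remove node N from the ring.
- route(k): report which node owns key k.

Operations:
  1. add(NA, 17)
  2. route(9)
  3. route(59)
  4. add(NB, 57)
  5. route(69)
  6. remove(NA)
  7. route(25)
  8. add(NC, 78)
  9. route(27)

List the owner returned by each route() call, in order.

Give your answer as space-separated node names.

Answer: NA NA NA NB NB

Derivation:
Op 1: add NA@17 -> ring=[17:NA]
Op 2: route key 9: smallest pos >= 9 is 17 -> NA
Op 3: route key 59: none >= 59, wrap to smallest pos 17 -> NA
Op 4: add NB@57 -> ring=[17:NA,57:NB]
Op 5: route key 69: none >= 69, wrap to smallest pos 17 -> NA
Op 6: remove NA -> ring=[57:NB]
Op 7: route key 25: smallest pos >= 25 is 57 -> NB
Op 8: add NC@78 -> ring=[57:NB,78:NC]
Op 9: route key 27: smallest pos >= 27 is 57 -> NB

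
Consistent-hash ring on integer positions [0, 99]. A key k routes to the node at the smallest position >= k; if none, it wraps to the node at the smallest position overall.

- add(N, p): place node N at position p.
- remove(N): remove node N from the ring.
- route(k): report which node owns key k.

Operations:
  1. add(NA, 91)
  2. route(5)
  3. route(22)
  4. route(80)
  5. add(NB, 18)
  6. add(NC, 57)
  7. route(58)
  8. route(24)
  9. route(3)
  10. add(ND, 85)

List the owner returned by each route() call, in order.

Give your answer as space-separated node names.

Answer: NA NA NA NA NC NB

Derivation:
Op 1: add NA@91 -> ring=[91:NA]
Op 2: route key 5: smallest pos >= 5 is 91 -> NA
Op 3: route key 22: smallest pos >= 22 is 91 -> NA
Op 4: route key 80: smallest pos >= 80 is 91 -> NA
Op 5: add NB@18 -> ring=[18:NB,91:NA]
Op 6: add NC@57 -> ring=[18:NB,57:NC,91:NA]
Op 7: route key 58: smallest pos >= 58 is 91 -> NA
Op 8: route key 24: smallest pos >= 24 is 57 -> NC
Op 9: route key 3: smallest pos >= 3 is 18 -> NB
Op 10: add ND@85 -> ring=[18:NB,57:NC,85:ND,91:NA]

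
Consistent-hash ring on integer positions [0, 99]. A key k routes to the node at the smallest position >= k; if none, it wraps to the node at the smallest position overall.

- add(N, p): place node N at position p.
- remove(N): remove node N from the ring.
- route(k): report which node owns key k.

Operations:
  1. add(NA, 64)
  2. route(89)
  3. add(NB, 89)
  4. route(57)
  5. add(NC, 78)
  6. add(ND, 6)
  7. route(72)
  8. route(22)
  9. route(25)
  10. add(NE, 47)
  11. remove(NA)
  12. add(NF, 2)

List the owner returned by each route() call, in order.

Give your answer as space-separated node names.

Op 1: add NA@64 -> ring=[64:NA]
Op 2: route key 89: none >= 89, wrap to smallest pos 64 -> NA
Op 3: add NB@89 -> ring=[64:NA,89:NB]
Op 4: route key 57: smallest pos >= 57 is 64 -> NA
Op 5: add NC@78 -> ring=[64:NA,78:NC,89:NB]
Op 6: add ND@6 -> ring=[6:ND,64:NA,78:NC,89:NB]
Op 7: route key 72: smallest pos >= 72 is 78 -> NC
Op 8: route key 22: smallest pos >= 22 is 64 -> NA
Op 9: route key 25: smallest pos >= 25 is 64 -> NA
Op 10: add NE@47 -> ring=[6:ND,47:NE,64:NA,78:NC,89:NB]
Op 11: remove NA -> ring=[6:ND,47:NE,78:NC,89:NB]
Op 12: add NF@2 -> ring=[2:NF,6:ND,47:NE,78:NC,89:NB]

Answer: NA NA NC NA NA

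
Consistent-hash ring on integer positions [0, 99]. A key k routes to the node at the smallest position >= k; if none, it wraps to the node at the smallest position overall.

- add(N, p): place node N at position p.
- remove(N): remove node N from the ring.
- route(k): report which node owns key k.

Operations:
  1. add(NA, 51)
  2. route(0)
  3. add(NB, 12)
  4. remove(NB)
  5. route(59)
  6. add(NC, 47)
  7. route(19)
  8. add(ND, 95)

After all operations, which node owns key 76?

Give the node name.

Op 1: add NA@51 -> ring=[51:NA]
Op 2: route key 0: smallest pos >= 0 is 51 -> NA
Op 3: add NB@12 -> ring=[12:NB,51:NA]
Op 4: remove NB -> ring=[51:NA]
Op 5: route key 59: none >= 59, wrap to smallest pos 51 -> NA
Op 6: add NC@47 -> ring=[47:NC,51:NA]
Op 7: route key 19: smallest pos >= 19 is 47 -> NC
Op 8: add ND@95 -> ring=[47:NC,51:NA,95:ND]
Final route key 76: smallest pos >= 76 is 95 -> ND

Answer: ND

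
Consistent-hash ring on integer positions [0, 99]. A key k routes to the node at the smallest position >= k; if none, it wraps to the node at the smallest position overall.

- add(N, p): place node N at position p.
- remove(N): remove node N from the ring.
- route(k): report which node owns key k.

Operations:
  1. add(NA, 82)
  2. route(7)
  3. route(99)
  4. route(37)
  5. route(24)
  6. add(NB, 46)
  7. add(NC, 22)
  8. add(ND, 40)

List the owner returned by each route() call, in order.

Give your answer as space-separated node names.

Answer: NA NA NA NA

Derivation:
Op 1: add NA@82 -> ring=[82:NA]
Op 2: route key 7: smallest pos >= 7 is 82 -> NA
Op 3: route key 99: none >= 99, wrap to smallest pos 82 -> NA
Op 4: route key 37: smallest pos >= 37 is 82 -> NA
Op 5: route key 24: smallest pos >= 24 is 82 -> NA
Op 6: add NB@46 -> ring=[46:NB,82:NA]
Op 7: add NC@22 -> ring=[22:NC,46:NB,82:NA]
Op 8: add ND@40 -> ring=[22:NC,40:ND,46:NB,82:NA]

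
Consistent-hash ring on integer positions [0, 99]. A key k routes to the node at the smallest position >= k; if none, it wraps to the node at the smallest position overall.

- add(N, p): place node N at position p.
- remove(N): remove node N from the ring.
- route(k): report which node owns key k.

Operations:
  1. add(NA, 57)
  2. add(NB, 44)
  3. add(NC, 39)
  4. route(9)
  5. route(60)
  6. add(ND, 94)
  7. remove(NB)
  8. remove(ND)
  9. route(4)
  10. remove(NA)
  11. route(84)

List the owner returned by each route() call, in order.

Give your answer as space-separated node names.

Answer: NC NC NC NC

Derivation:
Op 1: add NA@57 -> ring=[57:NA]
Op 2: add NB@44 -> ring=[44:NB,57:NA]
Op 3: add NC@39 -> ring=[39:NC,44:NB,57:NA]
Op 4: route key 9: smallest pos >= 9 is 39 -> NC
Op 5: route key 60: none >= 60, wrap to smallest pos 39 -> NC
Op 6: add ND@94 -> ring=[39:NC,44:NB,57:NA,94:ND]
Op 7: remove NB -> ring=[39:NC,57:NA,94:ND]
Op 8: remove ND -> ring=[39:NC,57:NA]
Op 9: route key 4: smallest pos >= 4 is 39 -> NC
Op 10: remove NA -> ring=[39:NC]
Op 11: route key 84: none >= 84, wrap to smallest pos 39 -> NC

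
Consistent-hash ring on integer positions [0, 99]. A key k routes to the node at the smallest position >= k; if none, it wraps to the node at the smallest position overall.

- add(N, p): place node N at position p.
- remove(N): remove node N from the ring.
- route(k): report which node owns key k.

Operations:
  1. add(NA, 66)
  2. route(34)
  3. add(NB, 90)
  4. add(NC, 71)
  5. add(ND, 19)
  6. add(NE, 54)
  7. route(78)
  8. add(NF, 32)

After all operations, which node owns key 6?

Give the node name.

Op 1: add NA@66 -> ring=[66:NA]
Op 2: route key 34: smallest pos >= 34 is 66 -> NA
Op 3: add NB@90 -> ring=[66:NA,90:NB]
Op 4: add NC@71 -> ring=[66:NA,71:NC,90:NB]
Op 5: add ND@19 -> ring=[19:ND,66:NA,71:NC,90:NB]
Op 6: add NE@54 -> ring=[19:ND,54:NE,66:NA,71:NC,90:NB]
Op 7: route key 78: smallest pos >= 78 is 90 -> NB
Op 8: add NF@32 -> ring=[19:ND,32:NF,54:NE,66:NA,71:NC,90:NB]
Final route key 6: smallest pos >= 6 is 19 -> ND

Answer: ND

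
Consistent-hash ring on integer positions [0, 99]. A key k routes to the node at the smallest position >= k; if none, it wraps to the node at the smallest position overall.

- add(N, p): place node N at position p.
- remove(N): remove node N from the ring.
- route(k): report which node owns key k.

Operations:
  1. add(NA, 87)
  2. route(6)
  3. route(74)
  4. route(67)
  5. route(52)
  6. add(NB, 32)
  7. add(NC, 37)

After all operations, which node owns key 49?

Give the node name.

Op 1: add NA@87 -> ring=[87:NA]
Op 2: route key 6: smallest pos >= 6 is 87 -> NA
Op 3: route key 74: smallest pos >= 74 is 87 -> NA
Op 4: route key 67: smallest pos >= 67 is 87 -> NA
Op 5: route key 52: smallest pos >= 52 is 87 -> NA
Op 6: add NB@32 -> ring=[32:NB,87:NA]
Op 7: add NC@37 -> ring=[32:NB,37:NC,87:NA]
Final route key 49: smallest pos >= 49 is 87 -> NA

Answer: NA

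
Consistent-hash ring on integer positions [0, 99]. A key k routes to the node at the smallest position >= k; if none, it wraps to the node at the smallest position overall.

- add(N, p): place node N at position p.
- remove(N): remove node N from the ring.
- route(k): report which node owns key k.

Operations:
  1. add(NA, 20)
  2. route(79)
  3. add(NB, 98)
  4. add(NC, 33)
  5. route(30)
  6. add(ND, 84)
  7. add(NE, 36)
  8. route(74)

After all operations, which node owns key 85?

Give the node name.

Op 1: add NA@20 -> ring=[20:NA]
Op 2: route key 79: none >= 79, wrap to smallest pos 20 -> NA
Op 3: add NB@98 -> ring=[20:NA,98:NB]
Op 4: add NC@33 -> ring=[20:NA,33:NC,98:NB]
Op 5: route key 30: smallest pos >= 30 is 33 -> NC
Op 6: add ND@84 -> ring=[20:NA,33:NC,84:ND,98:NB]
Op 7: add NE@36 -> ring=[20:NA,33:NC,36:NE,84:ND,98:NB]
Op 8: route key 74: smallest pos >= 74 is 84 -> ND
Final route key 85: smallest pos >= 85 is 98 -> NB

Answer: NB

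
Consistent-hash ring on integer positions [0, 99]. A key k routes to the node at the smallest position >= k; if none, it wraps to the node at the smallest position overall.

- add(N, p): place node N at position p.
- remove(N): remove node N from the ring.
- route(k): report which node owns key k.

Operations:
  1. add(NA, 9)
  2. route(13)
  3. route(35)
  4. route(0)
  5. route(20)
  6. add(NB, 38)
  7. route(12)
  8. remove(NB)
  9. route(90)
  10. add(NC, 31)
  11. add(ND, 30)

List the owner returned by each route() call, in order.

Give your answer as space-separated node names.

Op 1: add NA@9 -> ring=[9:NA]
Op 2: route key 13: none >= 13, wrap to smallest pos 9 -> NA
Op 3: route key 35: none >= 35, wrap to smallest pos 9 -> NA
Op 4: route key 0: smallest pos >= 0 is 9 -> NA
Op 5: route key 20: none >= 20, wrap to smallest pos 9 -> NA
Op 6: add NB@38 -> ring=[9:NA,38:NB]
Op 7: route key 12: smallest pos >= 12 is 38 -> NB
Op 8: remove NB -> ring=[9:NA]
Op 9: route key 90: none >= 90, wrap to smallest pos 9 -> NA
Op 10: add NC@31 -> ring=[9:NA,31:NC]
Op 11: add ND@30 -> ring=[9:NA,30:ND,31:NC]

Answer: NA NA NA NA NB NA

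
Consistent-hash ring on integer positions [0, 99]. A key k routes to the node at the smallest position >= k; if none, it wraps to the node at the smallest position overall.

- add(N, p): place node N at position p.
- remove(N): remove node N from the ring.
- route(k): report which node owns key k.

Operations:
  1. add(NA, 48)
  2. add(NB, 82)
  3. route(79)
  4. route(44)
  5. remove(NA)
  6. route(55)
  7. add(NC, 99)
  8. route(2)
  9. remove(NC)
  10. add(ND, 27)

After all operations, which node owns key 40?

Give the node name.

Answer: NB

Derivation:
Op 1: add NA@48 -> ring=[48:NA]
Op 2: add NB@82 -> ring=[48:NA,82:NB]
Op 3: route key 79: smallest pos >= 79 is 82 -> NB
Op 4: route key 44: smallest pos >= 44 is 48 -> NA
Op 5: remove NA -> ring=[82:NB]
Op 6: route key 55: smallest pos >= 55 is 82 -> NB
Op 7: add NC@99 -> ring=[82:NB,99:NC]
Op 8: route key 2: smallest pos >= 2 is 82 -> NB
Op 9: remove NC -> ring=[82:NB]
Op 10: add ND@27 -> ring=[27:ND,82:NB]
Final route key 40: smallest pos >= 40 is 82 -> NB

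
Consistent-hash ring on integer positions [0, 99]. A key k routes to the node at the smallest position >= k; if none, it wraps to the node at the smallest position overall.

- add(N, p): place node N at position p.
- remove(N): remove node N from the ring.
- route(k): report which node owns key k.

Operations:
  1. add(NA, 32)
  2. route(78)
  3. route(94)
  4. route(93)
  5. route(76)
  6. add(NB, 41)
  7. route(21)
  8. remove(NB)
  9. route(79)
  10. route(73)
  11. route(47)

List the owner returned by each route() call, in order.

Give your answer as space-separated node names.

Answer: NA NA NA NA NA NA NA NA

Derivation:
Op 1: add NA@32 -> ring=[32:NA]
Op 2: route key 78: none >= 78, wrap to smallest pos 32 -> NA
Op 3: route key 94: none >= 94, wrap to smallest pos 32 -> NA
Op 4: route key 93: none >= 93, wrap to smallest pos 32 -> NA
Op 5: route key 76: none >= 76, wrap to smallest pos 32 -> NA
Op 6: add NB@41 -> ring=[32:NA,41:NB]
Op 7: route key 21: smallest pos >= 21 is 32 -> NA
Op 8: remove NB -> ring=[32:NA]
Op 9: route key 79: none >= 79, wrap to smallest pos 32 -> NA
Op 10: route key 73: none >= 73, wrap to smallest pos 32 -> NA
Op 11: route key 47: none >= 47, wrap to smallest pos 32 -> NA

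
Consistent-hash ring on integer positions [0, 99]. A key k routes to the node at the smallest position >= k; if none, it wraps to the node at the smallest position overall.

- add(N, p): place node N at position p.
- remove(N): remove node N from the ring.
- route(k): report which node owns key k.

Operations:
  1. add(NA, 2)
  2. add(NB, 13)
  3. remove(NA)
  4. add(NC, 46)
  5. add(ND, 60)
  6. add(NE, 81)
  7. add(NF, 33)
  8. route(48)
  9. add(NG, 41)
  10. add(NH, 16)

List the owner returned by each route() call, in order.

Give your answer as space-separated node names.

Answer: ND

Derivation:
Op 1: add NA@2 -> ring=[2:NA]
Op 2: add NB@13 -> ring=[2:NA,13:NB]
Op 3: remove NA -> ring=[13:NB]
Op 4: add NC@46 -> ring=[13:NB,46:NC]
Op 5: add ND@60 -> ring=[13:NB,46:NC,60:ND]
Op 6: add NE@81 -> ring=[13:NB,46:NC,60:ND,81:NE]
Op 7: add NF@33 -> ring=[13:NB,33:NF,46:NC,60:ND,81:NE]
Op 8: route key 48: smallest pos >= 48 is 60 -> ND
Op 9: add NG@41 -> ring=[13:NB,33:NF,41:NG,46:NC,60:ND,81:NE]
Op 10: add NH@16 -> ring=[13:NB,16:NH,33:NF,41:NG,46:NC,60:ND,81:NE]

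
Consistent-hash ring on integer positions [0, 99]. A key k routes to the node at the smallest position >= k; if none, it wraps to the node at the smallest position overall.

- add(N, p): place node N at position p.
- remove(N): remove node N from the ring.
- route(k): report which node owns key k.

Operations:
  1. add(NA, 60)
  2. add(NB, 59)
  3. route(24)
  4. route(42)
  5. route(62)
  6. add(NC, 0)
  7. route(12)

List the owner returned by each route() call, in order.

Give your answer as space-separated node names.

Answer: NB NB NB NB

Derivation:
Op 1: add NA@60 -> ring=[60:NA]
Op 2: add NB@59 -> ring=[59:NB,60:NA]
Op 3: route key 24: smallest pos >= 24 is 59 -> NB
Op 4: route key 42: smallest pos >= 42 is 59 -> NB
Op 5: route key 62: none >= 62, wrap to smallest pos 59 -> NB
Op 6: add NC@0 -> ring=[0:NC,59:NB,60:NA]
Op 7: route key 12: smallest pos >= 12 is 59 -> NB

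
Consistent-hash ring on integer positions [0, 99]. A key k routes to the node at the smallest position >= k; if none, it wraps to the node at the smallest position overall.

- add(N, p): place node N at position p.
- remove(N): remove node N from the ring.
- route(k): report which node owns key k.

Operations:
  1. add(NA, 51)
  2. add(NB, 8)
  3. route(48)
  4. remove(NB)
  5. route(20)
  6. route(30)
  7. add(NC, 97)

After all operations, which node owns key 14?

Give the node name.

Op 1: add NA@51 -> ring=[51:NA]
Op 2: add NB@8 -> ring=[8:NB,51:NA]
Op 3: route key 48: smallest pos >= 48 is 51 -> NA
Op 4: remove NB -> ring=[51:NA]
Op 5: route key 20: smallest pos >= 20 is 51 -> NA
Op 6: route key 30: smallest pos >= 30 is 51 -> NA
Op 7: add NC@97 -> ring=[51:NA,97:NC]
Final route key 14: smallest pos >= 14 is 51 -> NA

Answer: NA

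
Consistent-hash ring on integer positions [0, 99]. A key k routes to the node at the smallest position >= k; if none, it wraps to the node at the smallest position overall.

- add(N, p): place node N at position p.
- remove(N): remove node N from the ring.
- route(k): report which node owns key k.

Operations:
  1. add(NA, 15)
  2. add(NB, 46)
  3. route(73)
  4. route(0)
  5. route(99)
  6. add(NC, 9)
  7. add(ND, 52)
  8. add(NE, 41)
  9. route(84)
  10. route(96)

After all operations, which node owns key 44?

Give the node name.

Answer: NB

Derivation:
Op 1: add NA@15 -> ring=[15:NA]
Op 2: add NB@46 -> ring=[15:NA,46:NB]
Op 3: route key 73: none >= 73, wrap to smallest pos 15 -> NA
Op 4: route key 0: smallest pos >= 0 is 15 -> NA
Op 5: route key 99: none >= 99, wrap to smallest pos 15 -> NA
Op 6: add NC@9 -> ring=[9:NC,15:NA,46:NB]
Op 7: add ND@52 -> ring=[9:NC,15:NA,46:NB,52:ND]
Op 8: add NE@41 -> ring=[9:NC,15:NA,41:NE,46:NB,52:ND]
Op 9: route key 84: none >= 84, wrap to smallest pos 9 -> NC
Op 10: route key 96: none >= 96, wrap to smallest pos 9 -> NC
Final route key 44: smallest pos >= 44 is 46 -> NB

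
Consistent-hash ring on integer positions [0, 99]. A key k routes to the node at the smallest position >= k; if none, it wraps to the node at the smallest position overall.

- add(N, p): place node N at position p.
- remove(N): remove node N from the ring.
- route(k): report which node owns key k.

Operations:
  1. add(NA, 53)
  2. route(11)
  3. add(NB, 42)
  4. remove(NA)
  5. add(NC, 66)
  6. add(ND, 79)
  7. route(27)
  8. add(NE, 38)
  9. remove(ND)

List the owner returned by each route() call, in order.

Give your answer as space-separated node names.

Op 1: add NA@53 -> ring=[53:NA]
Op 2: route key 11: smallest pos >= 11 is 53 -> NA
Op 3: add NB@42 -> ring=[42:NB,53:NA]
Op 4: remove NA -> ring=[42:NB]
Op 5: add NC@66 -> ring=[42:NB,66:NC]
Op 6: add ND@79 -> ring=[42:NB,66:NC,79:ND]
Op 7: route key 27: smallest pos >= 27 is 42 -> NB
Op 8: add NE@38 -> ring=[38:NE,42:NB,66:NC,79:ND]
Op 9: remove ND -> ring=[38:NE,42:NB,66:NC]

Answer: NA NB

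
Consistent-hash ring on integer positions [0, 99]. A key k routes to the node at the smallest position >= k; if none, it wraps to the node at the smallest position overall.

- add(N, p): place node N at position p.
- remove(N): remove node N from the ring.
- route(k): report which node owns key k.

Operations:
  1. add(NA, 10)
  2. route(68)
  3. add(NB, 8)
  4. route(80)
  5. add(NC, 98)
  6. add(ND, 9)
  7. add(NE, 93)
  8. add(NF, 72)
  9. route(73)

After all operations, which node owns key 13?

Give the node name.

Answer: NF

Derivation:
Op 1: add NA@10 -> ring=[10:NA]
Op 2: route key 68: none >= 68, wrap to smallest pos 10 -> NA
Op 3: add NB@8 -> ring=[8:NB,10:NA]
Op 4: route key 80: none >= 80, wrap to smallest pos 8 -> NB
Op 5: add NC@98 -> ring=[8:NB,10:NA,98:NC]
Op 6: add ND@9 -> ring=[8:NB,9:ND,10:NA,98:NC]
Op 7: add NE@93 -> ring=[8:NB,9:ND,10:NA,93:NE,98:NC]
Op 8: add NF@72 -> ring=[8:NB,9:ND,10:NA,72:NF,93:NE,98:NC]
Op 9: route key 73: smallest pos >= 73 is 93 -> NE
Final route key 13: smallest pos >= 13 is 72 -> NF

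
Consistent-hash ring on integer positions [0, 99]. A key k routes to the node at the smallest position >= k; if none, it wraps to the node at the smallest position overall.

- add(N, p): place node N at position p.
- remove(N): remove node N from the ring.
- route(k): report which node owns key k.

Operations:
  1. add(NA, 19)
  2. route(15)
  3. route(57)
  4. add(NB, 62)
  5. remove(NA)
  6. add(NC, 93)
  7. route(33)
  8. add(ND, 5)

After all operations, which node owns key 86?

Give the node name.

Op 1: add NA@19 -> ring=[19:NA]
Op 2: route key 15: smallest pos >= 15 is 19 -> NA
Op 3: route key 57: none >= 57, wrap to smallest pos 19 -> NA
Op 4: add NB@62 -> ring=[19:NA,62:NB]
Op 5: remove NA -> ring=[62:NB]
Op 6: add NC@93 -> ring=[62:NB,93:NC]
Op 7: route key 33: smallest pos >= 33 is 62 -> NB
Op 8: add ND@5 -> ring=[5:ND,62:NB,93:NC]
Final route key 86: smallest pos >= 86 is 93 -> NC

Answer: NC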